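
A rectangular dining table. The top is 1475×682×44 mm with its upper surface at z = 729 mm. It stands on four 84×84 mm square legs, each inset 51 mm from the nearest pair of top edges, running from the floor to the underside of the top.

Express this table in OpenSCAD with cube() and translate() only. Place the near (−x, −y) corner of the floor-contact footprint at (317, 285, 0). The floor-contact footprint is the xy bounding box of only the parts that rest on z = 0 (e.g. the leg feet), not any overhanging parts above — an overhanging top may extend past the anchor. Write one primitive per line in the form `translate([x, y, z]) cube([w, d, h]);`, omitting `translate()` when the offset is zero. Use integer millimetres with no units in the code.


translate([266, 234, 685]) cube([1475, 682, 44]);
translate([317, 285, 0]) cube([84, 84, 685]);
translate([1606, 285, 0]) cube([84, 84, 685]);
translate([317, 781, 0]) cube([84, 84, 685]);
translate([1606, 781, 0]) cube([84, 84, 685]);


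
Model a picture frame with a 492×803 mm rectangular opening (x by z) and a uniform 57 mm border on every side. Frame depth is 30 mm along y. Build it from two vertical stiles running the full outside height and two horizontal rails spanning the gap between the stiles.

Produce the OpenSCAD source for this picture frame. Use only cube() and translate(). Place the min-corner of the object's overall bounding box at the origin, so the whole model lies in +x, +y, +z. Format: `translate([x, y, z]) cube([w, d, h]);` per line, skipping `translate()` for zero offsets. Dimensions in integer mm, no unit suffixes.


cube([57, 30, 917]);
translate([549, 0, 0]) cube([57, 30, 917]);
translate([57, 0, 0]) cube([492, 30, 57]);
translate([57, 0, 860]) cube([492, 30, 57]);


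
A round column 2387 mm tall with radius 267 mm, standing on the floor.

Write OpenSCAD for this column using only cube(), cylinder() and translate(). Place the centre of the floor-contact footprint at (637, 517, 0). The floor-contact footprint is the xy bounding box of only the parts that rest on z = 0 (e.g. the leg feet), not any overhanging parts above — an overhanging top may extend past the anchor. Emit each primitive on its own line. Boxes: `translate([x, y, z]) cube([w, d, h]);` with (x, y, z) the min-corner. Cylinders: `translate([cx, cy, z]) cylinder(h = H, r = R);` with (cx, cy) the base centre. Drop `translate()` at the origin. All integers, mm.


translate([637, 517, 0]) cylinder(h = 2387, r = 267);


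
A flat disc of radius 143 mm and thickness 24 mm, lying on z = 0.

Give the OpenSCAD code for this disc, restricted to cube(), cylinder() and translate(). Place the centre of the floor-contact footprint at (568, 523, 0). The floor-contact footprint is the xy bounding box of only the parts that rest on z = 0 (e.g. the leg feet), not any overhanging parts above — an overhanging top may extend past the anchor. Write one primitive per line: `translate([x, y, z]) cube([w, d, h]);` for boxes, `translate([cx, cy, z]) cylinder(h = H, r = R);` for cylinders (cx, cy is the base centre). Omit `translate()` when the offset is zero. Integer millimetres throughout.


translate([568, 523, 0]) cylinder(h = 24, r = 143);


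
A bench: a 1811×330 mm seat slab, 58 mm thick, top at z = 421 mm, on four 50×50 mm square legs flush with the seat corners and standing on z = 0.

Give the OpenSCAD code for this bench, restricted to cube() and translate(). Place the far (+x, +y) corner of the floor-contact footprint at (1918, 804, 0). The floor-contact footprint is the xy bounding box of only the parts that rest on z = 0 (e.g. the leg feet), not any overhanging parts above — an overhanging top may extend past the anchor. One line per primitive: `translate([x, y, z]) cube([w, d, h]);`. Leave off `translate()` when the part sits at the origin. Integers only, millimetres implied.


translate([107, 474, 363]) cube([1811, 330, 58]);
translate([107, 474, 0]) cube([50, 50, 363]);
translate([107, 754, 0]) cube([50, 50, 363]);
translate([1868, 474, 0]) cube([50, 50, 363]);
translate([1868, 754, 0]) cube([50, 50, 363]);


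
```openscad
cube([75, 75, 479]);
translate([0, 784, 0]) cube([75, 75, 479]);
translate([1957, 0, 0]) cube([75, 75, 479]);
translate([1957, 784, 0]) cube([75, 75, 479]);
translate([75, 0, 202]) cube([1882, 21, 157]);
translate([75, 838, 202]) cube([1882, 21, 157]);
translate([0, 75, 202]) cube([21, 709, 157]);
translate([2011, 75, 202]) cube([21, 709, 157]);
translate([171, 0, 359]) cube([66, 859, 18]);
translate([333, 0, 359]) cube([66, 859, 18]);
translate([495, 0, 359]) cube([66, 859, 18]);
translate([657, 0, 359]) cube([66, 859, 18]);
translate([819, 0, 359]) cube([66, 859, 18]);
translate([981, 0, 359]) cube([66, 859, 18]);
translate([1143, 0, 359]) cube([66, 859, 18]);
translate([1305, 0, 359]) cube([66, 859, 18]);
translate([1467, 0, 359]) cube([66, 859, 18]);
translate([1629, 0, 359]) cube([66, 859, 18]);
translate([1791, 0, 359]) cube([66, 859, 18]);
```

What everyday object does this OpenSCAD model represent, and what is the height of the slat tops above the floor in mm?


A bed frame. The slat-top height is 377 mm.

Four posts, four rails, and a row of slats — a bed frame. Slats sit on the rails at z = 202 + 157 = 359; with slat thickness 18, the top is 377 mm.


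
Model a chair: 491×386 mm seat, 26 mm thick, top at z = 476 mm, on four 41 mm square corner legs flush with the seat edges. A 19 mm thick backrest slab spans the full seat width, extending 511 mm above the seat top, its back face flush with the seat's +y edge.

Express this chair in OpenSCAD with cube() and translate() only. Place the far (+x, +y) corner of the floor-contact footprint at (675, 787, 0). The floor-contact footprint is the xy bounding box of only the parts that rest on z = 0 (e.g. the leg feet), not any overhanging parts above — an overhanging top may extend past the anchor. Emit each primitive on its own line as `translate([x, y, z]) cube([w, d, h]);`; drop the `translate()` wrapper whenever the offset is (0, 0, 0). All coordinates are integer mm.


translate([184, 401, 450]) cube([491, 386, 26]);
translate([184, 401, 0]) cube([41, 41, 450]);
translate([634, 401, 0]) cube([41, 41, 450]);
translate([184, 746, 0]) cube([41, 41, 450]);
translate([634, 746, 0]) cube([41, 41, 450]);
translate([184, 768, 476]) cube([491, 19, 511]);


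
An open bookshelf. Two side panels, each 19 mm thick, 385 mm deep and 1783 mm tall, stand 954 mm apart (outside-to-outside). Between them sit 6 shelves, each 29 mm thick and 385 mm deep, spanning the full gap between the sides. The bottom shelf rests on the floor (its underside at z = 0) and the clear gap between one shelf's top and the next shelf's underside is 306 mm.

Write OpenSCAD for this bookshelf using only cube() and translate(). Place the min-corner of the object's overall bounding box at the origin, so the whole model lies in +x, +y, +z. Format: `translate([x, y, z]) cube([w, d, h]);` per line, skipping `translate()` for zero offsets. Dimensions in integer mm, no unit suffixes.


cube([19, 385, 1783]);
translate([935, 0, 0]) cube([19, 385, 1783]);
translate([19, 0, 0]) cube([916, 385, 29]);
translate([19, 0, 335]) cube([916, 385, 29]);
translate([19, 0, 670]) cube([916, 385, 29]);
translate([19, 0, 1005]) cube([916, 385, 29]);
translate([19, 0, 1340]) cube([916, 385, 29]);
translate([19, 0, 1675]) cube([916, 385, 29]);


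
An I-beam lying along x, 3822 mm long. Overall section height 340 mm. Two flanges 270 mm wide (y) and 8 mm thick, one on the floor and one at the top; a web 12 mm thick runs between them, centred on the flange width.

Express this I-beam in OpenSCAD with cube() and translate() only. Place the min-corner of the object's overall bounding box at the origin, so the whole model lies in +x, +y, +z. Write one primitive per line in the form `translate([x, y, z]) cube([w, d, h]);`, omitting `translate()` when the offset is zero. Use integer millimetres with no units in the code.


cube([3822, 270, 8]);
translate([0, 129, 8]) cube([3822, 12, 324]);
translate([0, 0, 332]) cube([3822, 270, 8]);


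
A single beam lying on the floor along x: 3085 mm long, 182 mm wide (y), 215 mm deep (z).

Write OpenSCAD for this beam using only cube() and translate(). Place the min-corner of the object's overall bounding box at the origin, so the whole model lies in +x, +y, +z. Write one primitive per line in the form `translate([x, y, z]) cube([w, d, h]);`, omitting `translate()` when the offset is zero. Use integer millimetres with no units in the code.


cube([3085, 182, 215]);


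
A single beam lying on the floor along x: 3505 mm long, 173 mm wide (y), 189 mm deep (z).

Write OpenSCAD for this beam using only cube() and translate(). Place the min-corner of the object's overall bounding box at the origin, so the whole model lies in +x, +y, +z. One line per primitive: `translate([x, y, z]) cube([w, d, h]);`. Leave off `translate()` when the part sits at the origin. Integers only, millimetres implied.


cube([3505, 173, 189]);


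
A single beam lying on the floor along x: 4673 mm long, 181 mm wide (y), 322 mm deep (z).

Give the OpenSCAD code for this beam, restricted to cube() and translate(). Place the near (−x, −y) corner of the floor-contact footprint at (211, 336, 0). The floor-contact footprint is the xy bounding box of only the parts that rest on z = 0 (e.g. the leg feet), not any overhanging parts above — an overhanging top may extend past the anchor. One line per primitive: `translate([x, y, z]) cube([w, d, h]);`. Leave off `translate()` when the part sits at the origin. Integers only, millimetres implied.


translate([211, 336, 0]) cube([4673, 181, 322]);


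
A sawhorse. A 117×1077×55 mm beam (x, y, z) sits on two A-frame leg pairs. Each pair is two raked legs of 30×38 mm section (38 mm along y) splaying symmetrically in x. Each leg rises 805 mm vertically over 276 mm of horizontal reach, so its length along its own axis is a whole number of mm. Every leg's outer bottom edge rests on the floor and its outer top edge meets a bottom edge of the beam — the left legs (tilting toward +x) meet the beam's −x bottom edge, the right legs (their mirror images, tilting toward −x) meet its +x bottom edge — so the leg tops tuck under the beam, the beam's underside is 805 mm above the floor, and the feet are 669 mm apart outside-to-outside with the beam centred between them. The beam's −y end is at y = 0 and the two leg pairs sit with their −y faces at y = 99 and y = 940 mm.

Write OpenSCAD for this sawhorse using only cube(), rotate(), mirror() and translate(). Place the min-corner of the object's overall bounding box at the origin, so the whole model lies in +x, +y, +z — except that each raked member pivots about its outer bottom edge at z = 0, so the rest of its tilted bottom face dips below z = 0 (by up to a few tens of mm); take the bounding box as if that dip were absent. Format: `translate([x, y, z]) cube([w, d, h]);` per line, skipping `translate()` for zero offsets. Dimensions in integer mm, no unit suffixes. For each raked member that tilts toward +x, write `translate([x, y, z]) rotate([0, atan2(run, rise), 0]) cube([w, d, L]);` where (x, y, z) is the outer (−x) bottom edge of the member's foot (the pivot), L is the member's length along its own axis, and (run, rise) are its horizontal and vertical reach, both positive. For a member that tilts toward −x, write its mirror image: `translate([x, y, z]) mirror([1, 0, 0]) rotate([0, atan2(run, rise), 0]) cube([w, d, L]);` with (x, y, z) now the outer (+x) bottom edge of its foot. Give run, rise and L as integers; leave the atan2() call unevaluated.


translate([276, 0, 805]) cube([117, 1077, 55]);
translate([0, 99, 0]) rotate([0, atan2(276, 805), 0]) cube([30, 38, 851]);
translate([669, 99, 0]) mirror([1, 0, 0]) rotate([0, atan2(276, 805), 0]) cube([30, 38, 851]);
translate([0, 940, 0]) rotate([0, atan2(276, 805), 0]) cube([30, 38, 851]);
translate([669, 940, 0]) mirror([1, 0, 0]) rotate([0, atan2(276, 805), 0]) cube([30, 38, 851]);


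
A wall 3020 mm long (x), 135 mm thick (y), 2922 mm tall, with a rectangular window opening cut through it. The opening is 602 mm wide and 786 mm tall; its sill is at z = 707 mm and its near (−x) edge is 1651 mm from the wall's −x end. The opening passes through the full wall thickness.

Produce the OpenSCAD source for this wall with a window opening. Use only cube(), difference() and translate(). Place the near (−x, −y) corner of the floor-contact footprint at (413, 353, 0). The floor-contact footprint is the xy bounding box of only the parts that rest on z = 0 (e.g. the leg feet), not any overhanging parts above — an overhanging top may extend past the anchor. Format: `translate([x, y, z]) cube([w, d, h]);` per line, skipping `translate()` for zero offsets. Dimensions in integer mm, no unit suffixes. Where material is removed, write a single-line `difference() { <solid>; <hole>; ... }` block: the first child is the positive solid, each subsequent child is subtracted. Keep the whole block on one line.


difference() { translate([413, 353, 0]) cube([3020, 135, 2922]); translate([2064, 353, 707]) cube([602, 135, 786]); }


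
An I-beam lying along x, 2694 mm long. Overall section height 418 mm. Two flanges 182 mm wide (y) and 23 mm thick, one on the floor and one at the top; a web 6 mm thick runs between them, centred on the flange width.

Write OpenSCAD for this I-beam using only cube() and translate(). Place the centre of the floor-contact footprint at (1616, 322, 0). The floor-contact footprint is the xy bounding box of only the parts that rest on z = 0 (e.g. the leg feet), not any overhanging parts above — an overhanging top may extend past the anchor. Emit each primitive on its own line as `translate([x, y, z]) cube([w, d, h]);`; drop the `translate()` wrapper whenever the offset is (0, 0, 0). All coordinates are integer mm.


translate([269, 231, 0]) cube([2694, 182, 23]);
translate([269, 319, 23]) cube([2694, 6, 372]);
translate([269, 231, 395]) cube([2694, 182, 23]);


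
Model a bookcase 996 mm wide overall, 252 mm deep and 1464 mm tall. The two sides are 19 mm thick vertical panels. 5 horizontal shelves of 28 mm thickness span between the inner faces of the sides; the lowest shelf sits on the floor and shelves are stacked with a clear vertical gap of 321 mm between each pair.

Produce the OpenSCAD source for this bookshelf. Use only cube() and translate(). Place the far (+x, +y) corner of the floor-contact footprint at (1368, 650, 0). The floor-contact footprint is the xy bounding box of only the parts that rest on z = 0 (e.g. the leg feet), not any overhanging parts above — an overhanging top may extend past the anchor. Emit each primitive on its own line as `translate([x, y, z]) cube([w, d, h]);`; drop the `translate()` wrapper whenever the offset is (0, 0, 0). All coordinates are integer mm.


translate([372, 398, 0]) cube([19, 252, 1464]);
translate([1349, 398, 0]) cube([19, 252, 1464]);
translate([391, 398, 0]) cube([958, 252, 28]);
translate([391, 398, 349]) cube([958, 252, 28]);
translate([391, 398, 698]) cube([958, 252, 28]);
translate([391, 398, 1047]) cube([958, 252, 28]);
translate([391, 398, 1396]) cube([958, 252, 28]);


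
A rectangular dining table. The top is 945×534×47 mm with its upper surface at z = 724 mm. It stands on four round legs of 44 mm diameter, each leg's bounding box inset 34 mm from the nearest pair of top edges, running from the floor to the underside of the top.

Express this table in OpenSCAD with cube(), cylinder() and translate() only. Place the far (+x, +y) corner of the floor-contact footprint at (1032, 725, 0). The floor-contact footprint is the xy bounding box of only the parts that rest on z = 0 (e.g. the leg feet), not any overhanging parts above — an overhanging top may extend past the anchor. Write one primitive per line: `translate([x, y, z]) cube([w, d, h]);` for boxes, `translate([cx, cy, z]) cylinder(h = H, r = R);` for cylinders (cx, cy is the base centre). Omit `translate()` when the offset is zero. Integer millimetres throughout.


translate([121, 225, 677]) cube([945, 534, 47]);
translate([177, 281, 0]) cylinder(h = 677, r = 22);
translate([1010, 281, 0]) cylinder(h = 677, r = 22);
translate([177, 703, 0]) cylinder(h = 677, r = 22);
translate([1010, 703, 0]) cylinder(h = 677, r = 22);


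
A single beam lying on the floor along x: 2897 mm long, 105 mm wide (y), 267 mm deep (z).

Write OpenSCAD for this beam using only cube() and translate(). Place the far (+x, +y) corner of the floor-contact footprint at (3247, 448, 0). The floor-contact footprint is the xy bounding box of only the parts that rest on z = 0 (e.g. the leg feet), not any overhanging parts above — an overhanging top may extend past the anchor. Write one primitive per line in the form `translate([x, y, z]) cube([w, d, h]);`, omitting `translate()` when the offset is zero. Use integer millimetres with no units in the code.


translate([350, 343, 0]) cube([2897, 105, 267]);


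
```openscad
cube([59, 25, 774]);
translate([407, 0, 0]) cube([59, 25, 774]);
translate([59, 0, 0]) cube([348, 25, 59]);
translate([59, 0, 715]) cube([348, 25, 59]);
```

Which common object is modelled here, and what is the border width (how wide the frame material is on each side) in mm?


A picture frame. The border width is 59 mm.

Four thin pieces enclosing a rectangular opening — a picture frame. The two full-height stiles are 774 mm tall; the top rail sits at z = 715 and is 59 mm tall, so the border above the opening is 774 − 715 = 59 mm, matching the stile x-width.


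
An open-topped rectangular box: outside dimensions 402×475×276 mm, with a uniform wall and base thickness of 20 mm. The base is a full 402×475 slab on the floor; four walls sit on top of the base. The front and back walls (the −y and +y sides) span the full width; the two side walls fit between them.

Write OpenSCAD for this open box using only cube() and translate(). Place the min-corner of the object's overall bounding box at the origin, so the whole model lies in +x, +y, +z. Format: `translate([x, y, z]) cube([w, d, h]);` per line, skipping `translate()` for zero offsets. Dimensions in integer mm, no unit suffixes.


cube([402, 475, 20]);
translate([0, 0, 20]) cube([402, 20, 256]);
translate([0, 455, 20]) cube([402, 20, 256]);
translate([0, 20, 20]) cube([20, 435, 256]);
translate([382, 20, 20]) cube([20, 435, 256]);


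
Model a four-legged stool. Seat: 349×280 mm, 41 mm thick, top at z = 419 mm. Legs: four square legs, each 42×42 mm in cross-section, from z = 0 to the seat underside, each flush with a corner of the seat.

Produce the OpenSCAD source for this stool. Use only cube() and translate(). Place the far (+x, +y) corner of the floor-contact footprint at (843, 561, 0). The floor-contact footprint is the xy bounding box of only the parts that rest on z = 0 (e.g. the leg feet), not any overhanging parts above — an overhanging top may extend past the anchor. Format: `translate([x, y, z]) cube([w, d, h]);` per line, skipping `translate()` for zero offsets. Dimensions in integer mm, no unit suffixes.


// leg_h = 419 - 41 = 378
translate([494, 281, 378]) cube([349, 280, 41]);
translate([494, 281, 0]) cube([42, 42, 378]);
translate([801, 281, 0]) cube([42, 42, 378]);
translate([494, 519, 0]) cube([42, 42, 378]);
translate([801, 519, 0]) cube([42, 42, 378]);


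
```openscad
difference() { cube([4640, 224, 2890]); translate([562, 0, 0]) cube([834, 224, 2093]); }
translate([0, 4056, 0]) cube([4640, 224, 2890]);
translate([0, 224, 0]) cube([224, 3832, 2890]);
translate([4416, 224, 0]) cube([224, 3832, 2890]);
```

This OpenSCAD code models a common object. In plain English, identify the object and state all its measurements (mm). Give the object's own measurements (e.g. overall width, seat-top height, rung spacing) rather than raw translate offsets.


A single room: four walls, each 2890 mm tall and 224 mm thick, enclosing an outside footprint 4640×4280 mm (x × y), no floor or roof. The front and back walls (−y and +y sides) run the full x-width; the side walls fit between their inner faces. A door opening 834 mm wide and 2093 mm tall is cut through the front wall from the floor up, its −x edge 562 mm from the wall's −x end.


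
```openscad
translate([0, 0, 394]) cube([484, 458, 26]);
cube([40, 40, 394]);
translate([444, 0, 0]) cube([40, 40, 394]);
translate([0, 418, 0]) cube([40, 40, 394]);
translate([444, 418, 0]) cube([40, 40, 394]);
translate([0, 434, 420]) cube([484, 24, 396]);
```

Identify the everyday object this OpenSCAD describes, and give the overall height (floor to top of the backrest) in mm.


A chair. The overall height is 816 mm.

A slab on four corner posts with a tall panel at the back — a chair. The seat slab sits at z = 394 with thickness 26, and the 396 mm backrest starts at the seat top, so the overall height is 394 + 26 + 396 = 816 mm.


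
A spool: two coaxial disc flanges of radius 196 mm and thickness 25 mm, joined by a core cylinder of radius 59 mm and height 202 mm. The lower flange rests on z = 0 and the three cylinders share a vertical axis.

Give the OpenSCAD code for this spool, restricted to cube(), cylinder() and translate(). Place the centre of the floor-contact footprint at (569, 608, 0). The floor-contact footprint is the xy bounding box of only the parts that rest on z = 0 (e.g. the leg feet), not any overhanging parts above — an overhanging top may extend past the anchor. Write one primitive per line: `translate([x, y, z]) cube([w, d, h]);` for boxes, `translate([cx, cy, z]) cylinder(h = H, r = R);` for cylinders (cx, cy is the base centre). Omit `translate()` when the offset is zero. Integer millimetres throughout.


translate([569, 608, 0]) cylinder(h = 25, r = 196);
translate([569, 608, 25]) cylinder(h = 202, r = 59);
translate([569, 608, 227]) cylinder(h = 25, r = 196);


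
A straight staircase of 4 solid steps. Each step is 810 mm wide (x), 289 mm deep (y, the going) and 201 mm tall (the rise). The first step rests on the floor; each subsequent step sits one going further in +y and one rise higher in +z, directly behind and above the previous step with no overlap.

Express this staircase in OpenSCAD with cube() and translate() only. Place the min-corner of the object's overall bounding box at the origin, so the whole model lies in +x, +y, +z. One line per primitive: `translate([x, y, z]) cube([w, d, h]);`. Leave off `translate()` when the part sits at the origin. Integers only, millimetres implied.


cube([810, 289, 201]);
translate([0, 289, 201]) cube([810, 289, 201]);
translate([0, 578, 402]) cube([810, 289, 201]);
translate([0, 867, 603]) cube([810, 289, 201]);


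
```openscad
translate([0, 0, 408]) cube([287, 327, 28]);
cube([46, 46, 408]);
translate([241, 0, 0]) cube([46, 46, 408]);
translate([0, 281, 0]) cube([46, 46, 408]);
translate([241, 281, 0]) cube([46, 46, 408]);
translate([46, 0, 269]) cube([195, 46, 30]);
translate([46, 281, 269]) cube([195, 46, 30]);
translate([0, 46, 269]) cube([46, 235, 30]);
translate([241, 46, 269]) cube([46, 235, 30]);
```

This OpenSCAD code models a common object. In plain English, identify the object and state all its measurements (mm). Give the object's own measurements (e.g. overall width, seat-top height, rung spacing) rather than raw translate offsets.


A simple wooden stool: a rectangular seat 287 mm (x) by 327 mm (y), 28 mm thick, top face at z = 436 mm, on four square legs, each 46×46 mm in cross-section. The legs rest on z = 0, each flush with a corner of the seat. Four stretchers, 46 mm wide and 30 mm tall, connect adjacent legs with their undersides at z = 269 mm, each running between the inner faces of the legs it joins and aligned with the legs' outer faces on the other axis.


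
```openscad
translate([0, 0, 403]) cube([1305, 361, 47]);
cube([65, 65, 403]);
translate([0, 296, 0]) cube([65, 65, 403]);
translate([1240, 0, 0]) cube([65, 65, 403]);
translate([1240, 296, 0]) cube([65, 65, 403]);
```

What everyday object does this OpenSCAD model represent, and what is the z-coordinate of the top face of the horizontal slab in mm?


A bench. The seat-top height is 450 mm.

A long slab on four corner posts — a bench. The slab sits at z = 403 with thickness 47, so the top is 403 + 47 = 450 mm.


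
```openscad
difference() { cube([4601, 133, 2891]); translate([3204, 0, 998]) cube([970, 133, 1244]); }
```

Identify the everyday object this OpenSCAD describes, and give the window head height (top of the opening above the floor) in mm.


A wall with a window opening. The window head height is 2242 mm.

A wall with a rectangular opening subtracted — a window. Sill at z = 998, opening 1244 mm tall, so the head is at 998 + 1244 = 2242 mm.


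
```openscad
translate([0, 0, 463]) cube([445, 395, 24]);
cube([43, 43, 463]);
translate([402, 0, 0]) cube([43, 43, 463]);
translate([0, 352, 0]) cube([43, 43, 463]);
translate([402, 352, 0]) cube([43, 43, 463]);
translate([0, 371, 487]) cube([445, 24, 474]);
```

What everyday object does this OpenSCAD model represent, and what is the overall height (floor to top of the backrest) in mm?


A chair. The overall height is 961 mm.

A slab on four corner posts with a tall panel at the back — a chair. The seat slab sits at z = 463 with thickness 24, and the 474 mm backrest starts at the seat top, so the overall height is 463 + 24 + 474 = 961 mm.


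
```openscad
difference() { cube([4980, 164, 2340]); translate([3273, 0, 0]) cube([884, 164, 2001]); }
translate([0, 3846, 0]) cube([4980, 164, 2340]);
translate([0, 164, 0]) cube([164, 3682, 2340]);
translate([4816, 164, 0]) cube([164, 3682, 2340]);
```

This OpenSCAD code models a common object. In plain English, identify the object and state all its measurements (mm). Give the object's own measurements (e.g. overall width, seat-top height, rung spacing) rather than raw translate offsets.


A single room: four walls, each 2340 mm tall and 164 mm thick, enclosing an outside footprint 4980×4010 mm (x × y), no floor or roof. The front and back walls (−y and +y sides) run the full x-width; the side walls fit between their inner faces. A door opening 884 mm wide and 2001 mm tall is cut through the front wall from the floor up, its −x edge 3273 mm from the wall's −x end.


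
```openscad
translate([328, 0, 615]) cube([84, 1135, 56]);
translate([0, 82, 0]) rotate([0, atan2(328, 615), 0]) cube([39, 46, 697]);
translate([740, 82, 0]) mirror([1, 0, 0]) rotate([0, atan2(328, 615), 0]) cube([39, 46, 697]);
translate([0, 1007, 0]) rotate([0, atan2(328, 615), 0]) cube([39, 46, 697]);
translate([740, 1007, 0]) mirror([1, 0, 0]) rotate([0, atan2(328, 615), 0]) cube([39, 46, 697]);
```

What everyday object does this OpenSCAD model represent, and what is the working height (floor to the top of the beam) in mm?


A sawhorse. The overall height is 671 mm.

A beam across two mirrored pairs of raked legs — a sawhorse. The beam's underside is at z = 615 (matching the legs' vertical rise in atan2(328, 615)) and the beam is 56 mm tall, so its top is at 615 + 56 = 671 mm. The raked legs top out at the beam's underside, so that is the highest point.


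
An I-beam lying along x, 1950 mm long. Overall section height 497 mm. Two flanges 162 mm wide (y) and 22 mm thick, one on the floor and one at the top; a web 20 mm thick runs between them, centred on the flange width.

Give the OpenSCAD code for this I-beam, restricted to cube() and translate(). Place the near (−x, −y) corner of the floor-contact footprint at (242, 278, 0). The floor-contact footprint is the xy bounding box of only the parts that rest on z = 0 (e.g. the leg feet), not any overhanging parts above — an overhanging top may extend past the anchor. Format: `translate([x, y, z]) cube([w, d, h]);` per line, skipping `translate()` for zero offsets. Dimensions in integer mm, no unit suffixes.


translate([242, 278, 0]) cube([1950, 162, 22]);
translate([242, 349, 22]) cube([1950, 20, 453]);
translate([242, 278, 475]) cube([1950, 162, 22]);


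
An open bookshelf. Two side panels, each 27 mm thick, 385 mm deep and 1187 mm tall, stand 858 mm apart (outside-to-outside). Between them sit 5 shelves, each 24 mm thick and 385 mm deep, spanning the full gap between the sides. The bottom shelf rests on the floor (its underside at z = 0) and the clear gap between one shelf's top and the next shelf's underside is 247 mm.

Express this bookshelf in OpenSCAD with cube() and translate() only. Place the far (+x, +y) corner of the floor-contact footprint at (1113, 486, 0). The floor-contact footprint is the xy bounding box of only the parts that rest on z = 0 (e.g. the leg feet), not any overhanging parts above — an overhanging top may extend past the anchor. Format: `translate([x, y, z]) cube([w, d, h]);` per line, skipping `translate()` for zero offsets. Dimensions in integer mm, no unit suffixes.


translate([255, 101, 0]) cube([27, 385, 1187]);
translate([1086, 101, 0]) cube([27, 385, 1187]);
translate([282, 101, 0]) cube([804, 385, 24]);
translate([282, 101, 271]) cube([804, 385, 24]);
translate([282, 101, 542]) cube([804, 385, 24]);
translate([282, 101, 813]) cube([804, 385, 24]);
translate([282, 101, 1084]) cube([804, 385, 24]);


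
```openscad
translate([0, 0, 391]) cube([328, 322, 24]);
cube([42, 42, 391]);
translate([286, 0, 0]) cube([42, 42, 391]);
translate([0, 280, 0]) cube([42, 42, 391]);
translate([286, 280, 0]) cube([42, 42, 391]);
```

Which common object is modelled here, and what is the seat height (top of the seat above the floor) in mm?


A stool. The seat height is 415 mm.

A 328×322×24 slab at z = 391 on four corner posts — a stool. The seat top is 391 + 24 = 415 mm.


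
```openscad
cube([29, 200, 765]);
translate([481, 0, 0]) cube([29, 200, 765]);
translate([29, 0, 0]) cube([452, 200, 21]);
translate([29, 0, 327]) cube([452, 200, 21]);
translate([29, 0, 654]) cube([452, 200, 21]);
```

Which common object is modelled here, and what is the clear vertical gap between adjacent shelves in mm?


A bookshelf. The clear shelf gap is 306 mm.

Two tall side panels with 3 horizontal boards between them — a bookshelf. The first two shelf undersides are at z = 0 and z = 327; with shelf thickness 21, the clear gap is 327 − 0 − 21 = 306 mm.


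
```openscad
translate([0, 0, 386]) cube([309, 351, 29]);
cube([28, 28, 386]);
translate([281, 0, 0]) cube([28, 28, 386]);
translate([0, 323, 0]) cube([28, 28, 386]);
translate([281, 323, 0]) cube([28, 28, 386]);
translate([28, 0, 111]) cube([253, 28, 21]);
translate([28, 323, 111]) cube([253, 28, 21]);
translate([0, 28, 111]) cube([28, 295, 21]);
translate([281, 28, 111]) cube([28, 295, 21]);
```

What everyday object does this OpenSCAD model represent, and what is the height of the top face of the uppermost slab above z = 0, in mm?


A stool. The seat height is 415 mm.

A 309×351×29 slab at z = 386 on four corner posts — a stool. The seat top is 386 + 29 = 415 mm.


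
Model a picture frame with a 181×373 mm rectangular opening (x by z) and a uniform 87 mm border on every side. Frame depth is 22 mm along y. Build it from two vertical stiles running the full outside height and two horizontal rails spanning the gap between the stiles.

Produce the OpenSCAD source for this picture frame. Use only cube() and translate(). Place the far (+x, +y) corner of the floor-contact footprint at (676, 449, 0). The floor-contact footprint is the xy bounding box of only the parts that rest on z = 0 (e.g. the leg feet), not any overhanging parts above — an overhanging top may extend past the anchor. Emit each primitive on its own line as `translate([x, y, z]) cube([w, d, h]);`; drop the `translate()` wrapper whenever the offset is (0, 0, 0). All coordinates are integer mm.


translate([321, 427, 0]) cube([87, 22, 547]);
translate([589, 427, 0]) cube([87, 22, 547]);
translate([408, 427, 0]) cube([181, 22, 87]);
translate([408, 427, 460]) cube([181, 22, 87]);


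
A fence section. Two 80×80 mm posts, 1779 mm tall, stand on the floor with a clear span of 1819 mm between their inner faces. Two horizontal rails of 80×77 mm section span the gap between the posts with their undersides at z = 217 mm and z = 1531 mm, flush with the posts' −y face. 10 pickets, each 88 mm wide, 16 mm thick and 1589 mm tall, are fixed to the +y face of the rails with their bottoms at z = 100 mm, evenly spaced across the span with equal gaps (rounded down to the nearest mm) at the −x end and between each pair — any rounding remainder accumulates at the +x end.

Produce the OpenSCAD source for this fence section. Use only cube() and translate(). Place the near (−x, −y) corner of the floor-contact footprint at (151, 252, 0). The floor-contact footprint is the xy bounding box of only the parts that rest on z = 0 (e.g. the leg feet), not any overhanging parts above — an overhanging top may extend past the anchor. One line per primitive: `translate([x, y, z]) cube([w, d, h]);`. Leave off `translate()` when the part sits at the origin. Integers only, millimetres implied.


translate([151, 252, 0]) cube([80, 80, 1779]);
translate([2050, 252, 0]) cube([80, 80, 1779]);
translate([231, 252, 217]) cube([1819, 80, 77]);
translate([231, 252, 1531]) cube([1819, 80, 77]);
translate([316, 332, 100]) cube([88, 16, 1589]);
translate([489, 332, 100]) cube([88, 16, 1589]);
translate([662, 332, 100]) cube([88, 16, 1589]);
translate([835, 332, 100]) cube([88, 16, 1589]);
translate([1008, 332, 100]) cube([88, 16, 1589]);
translate([1181, 332, 100]) cube([88, 16, 1589]);
translate([1354, 332, 100]) cube([88, 16, 1589]);
translate([1527, 332, 100]) cube([88, 16, 1589]);
translate([1700, 332, 100]) cube([88, 16, 1589]);
translate([1873, 332, 100]) cube([88, 16, 1589]);


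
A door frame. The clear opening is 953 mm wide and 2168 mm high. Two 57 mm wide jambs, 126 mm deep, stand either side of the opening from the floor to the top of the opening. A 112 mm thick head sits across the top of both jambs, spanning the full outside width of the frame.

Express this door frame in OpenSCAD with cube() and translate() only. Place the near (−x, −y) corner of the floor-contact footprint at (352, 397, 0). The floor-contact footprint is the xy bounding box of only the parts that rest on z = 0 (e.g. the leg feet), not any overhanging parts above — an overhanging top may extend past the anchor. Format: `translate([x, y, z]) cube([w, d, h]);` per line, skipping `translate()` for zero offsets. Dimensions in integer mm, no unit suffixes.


translate([352, 397, 0]) cube([57, 126, 2168]);
translate([1362, 397, 0]) cube([57, 126, 2168]);
translate([352, 397, 2168]) cube([1067, 126, 112]);


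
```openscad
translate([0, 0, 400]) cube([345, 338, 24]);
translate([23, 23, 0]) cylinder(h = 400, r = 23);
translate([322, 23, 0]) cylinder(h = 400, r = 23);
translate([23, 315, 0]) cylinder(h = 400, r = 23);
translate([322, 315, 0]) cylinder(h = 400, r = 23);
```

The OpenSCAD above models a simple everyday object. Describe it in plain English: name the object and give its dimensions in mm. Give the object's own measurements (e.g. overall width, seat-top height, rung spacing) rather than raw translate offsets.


A simple wooden stool: a rectangular seat 345 mm (x) by 338 mm (y), 24 mm thick, top face at z = 424 mm, on four round legs, each 46 mm in diameter. The legs rest on z = 0, each leg's axis is inset half a diameter from the nearest pair of seat edges (so the leg's bounding box is flush with the corner).


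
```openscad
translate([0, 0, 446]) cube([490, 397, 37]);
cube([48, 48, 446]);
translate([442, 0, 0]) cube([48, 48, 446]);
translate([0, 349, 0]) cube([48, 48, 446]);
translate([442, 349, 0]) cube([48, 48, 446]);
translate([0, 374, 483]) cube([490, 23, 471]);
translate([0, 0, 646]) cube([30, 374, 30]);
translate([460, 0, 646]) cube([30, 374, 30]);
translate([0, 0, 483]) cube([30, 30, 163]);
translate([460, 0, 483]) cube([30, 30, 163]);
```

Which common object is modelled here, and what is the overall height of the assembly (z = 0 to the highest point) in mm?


A chair. The overall height is 954 mm.

A slab on four corner posts with a tall panel at the back — a chair. The seat slab sits at z = 446 with thickness 37, and the 471 mm backrest starts at the seat top, so the overall height is 446 + 37 + 471 = 954 mm.


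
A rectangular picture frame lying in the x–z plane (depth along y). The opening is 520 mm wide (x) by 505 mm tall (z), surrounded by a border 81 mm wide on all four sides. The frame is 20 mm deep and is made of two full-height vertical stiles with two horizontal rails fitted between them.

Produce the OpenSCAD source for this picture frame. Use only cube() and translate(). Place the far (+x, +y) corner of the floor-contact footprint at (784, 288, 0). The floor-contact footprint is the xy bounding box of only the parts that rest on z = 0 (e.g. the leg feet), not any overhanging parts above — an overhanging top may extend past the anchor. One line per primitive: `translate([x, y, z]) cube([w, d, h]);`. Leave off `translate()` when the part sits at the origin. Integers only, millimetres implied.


translate([102, 268, 0]) cube([81, 20, 667]);
translate([703, 268, 0]) cube([81, 20, 667]);
translate([183, 268, 0]) cube([520, 20, 81]);
translate([183, 268, 586]) cube([520, 20, 81]);


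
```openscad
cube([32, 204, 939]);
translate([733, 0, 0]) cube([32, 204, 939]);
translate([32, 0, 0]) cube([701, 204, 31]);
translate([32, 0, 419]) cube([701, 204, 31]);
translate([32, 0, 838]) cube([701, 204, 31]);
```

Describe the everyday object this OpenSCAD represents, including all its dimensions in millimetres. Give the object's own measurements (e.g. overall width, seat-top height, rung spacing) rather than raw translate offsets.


An open bookshelf. Two side panels, each 32 mm thick, 204 mm deep and 939 mm tall, stand 765 mm apart (outside-to-outside). Between them sit 3 shelves, each 31 mm thick and 204 mm deep, spanning the full gap between the sides. The bottom shelf rests on the floor (its underside at z = 0) and the clear gap between one shelf's top and the next shelf's underside is 388 mm.


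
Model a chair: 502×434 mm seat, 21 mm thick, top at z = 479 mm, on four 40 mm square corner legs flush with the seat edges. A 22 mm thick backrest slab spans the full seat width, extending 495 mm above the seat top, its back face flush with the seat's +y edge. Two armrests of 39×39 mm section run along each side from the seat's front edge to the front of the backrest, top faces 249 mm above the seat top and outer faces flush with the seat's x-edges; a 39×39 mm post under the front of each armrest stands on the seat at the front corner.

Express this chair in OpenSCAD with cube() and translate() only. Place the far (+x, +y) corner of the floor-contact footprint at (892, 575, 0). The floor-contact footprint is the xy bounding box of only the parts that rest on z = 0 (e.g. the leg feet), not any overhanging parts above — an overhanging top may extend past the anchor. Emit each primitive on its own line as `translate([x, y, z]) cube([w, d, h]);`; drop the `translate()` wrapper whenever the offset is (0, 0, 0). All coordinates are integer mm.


translate([390, 141, 458]) cube([502, 434, 21]);
translate([390, 141, 0]) cube([40, 40, 458]);
translate([852, 141, 0]) cube([40, 40, 458]);
translate([390, 535, 0]) cube([40, 40, 458]);
translate([852, 535, 0]) cube([40, 40, 458]);
translate([390, 553, 479]) cube([502, 22, 495]);
translate([390, 141, 689]) cube([39, 412, 39]);
translate([853, 141, 689]) cube([39, 412, 39]);
translate([390, 141, 479]) cube([39, 39, 210]);
translate([853, 141, 479]) cube([39, 39, 210]);


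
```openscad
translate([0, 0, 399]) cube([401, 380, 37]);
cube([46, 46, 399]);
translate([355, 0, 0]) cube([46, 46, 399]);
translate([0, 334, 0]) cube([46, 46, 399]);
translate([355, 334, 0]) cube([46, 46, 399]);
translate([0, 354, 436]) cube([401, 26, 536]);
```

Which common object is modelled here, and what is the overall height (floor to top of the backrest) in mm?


A chair. The overall height is 972 mm.

A slab on four corner posts with a tall panel at the back — a chair. The seat slab sits at z = 399 with thickness 37, and the 536 mm backrest starts at the seat top, so the overall height is 399 + 37 + 536 = 972 mm.
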